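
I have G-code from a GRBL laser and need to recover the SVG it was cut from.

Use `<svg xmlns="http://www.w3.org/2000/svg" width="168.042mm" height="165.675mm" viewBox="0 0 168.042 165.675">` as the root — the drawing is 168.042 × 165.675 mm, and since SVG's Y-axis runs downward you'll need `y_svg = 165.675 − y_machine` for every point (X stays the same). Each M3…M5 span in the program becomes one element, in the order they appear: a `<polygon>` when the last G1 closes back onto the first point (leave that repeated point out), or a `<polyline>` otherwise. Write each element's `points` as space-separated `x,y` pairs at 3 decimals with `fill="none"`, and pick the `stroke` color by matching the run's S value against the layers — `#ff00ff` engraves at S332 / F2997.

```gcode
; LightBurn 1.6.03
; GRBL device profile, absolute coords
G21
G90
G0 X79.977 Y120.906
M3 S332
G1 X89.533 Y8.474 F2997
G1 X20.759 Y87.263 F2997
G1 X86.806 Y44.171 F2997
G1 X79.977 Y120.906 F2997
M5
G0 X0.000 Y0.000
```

<svg xmlns="http://www.w3.org/2000/svg" width="168.042mm" height="165.675mm" viewBox="0 0 168.042 165.675">
  <polygon points="79.977,44.769 89.533,157.201 20.759,78.412 86.806,121.504" fill="none" stroke="#ff00ff"/>
</svg>

Each laser-on run becomes one SVG element. Flip Y back into SVG space with y_svg = 165.675 − y_machine. Every run uses S332, so all elements get stroke `#ff00ff` (engrave).

Run 1: The run returns to its start, so emit a `<polygon>` with points (Y-flipped): 79.977,44.769 89.533,157.201 20.759,78.412 86.806,121.504.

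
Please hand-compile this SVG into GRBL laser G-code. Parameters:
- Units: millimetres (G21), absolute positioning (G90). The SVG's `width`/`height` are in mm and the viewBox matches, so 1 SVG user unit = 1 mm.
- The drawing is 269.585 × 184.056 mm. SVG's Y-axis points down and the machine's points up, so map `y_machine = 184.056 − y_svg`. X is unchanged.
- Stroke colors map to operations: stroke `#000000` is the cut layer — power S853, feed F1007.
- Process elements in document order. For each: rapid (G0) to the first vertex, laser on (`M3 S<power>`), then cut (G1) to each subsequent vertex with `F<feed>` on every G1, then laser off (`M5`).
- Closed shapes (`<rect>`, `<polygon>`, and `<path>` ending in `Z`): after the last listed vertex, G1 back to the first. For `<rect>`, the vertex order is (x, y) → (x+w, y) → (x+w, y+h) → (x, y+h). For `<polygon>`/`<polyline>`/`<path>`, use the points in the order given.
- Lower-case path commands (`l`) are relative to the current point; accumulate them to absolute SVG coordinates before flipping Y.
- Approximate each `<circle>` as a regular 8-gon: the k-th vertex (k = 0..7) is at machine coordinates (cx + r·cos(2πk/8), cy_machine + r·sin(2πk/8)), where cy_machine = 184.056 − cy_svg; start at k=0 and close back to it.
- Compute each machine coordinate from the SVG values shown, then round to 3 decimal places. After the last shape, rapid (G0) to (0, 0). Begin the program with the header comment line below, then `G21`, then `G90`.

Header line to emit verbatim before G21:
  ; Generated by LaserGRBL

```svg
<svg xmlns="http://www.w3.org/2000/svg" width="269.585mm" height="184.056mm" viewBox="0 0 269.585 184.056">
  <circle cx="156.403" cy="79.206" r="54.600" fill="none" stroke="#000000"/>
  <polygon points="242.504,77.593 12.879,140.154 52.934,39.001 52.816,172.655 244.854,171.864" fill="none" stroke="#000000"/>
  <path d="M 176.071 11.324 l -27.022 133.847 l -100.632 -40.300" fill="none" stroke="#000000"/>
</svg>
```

; Generated by LaserGRBL
G21
G90
G0 X211.003 Y104.850
M3 S853
G1 X195.011 Y143.458 F1007
G1 X156.403 Y159.450 F1007
G1 X117.795 Y143.458 F1007
G1 X101.803 Y104.850 F1007
G1 X117.795 Y66.242 F1007
G1 X156.403 Y50.250 F1007
G1 X195.011 Y66.242 F1007
G1 X211.003 Y104.850 F1007
M5
G0 X242.504 Y106.463
M3 S853
G1 X12.879 Y43.902 F1007
G1 X52.934 Y145.055 F1007
G1 X52.816 Y11.401 F1007
G1 X244.854 Y12.192 F1007
G1 X242.504 Y106.463 F1007
M5
G0 X176.071 Y172.732
M3 S853
G1 X149.049 Y38.885 F1007
G1 X48.417 Y79.185 F1007
M5
G0 X0.000 Y0.000

Since the viewBox matches the mm dimensions, user units are millimetres directly. The only transform is the Y-flip y_m = 184.056 − y_svg.

Shape 1 is a circle drawn with `<circle>`. Its stroke #000000 means cut at S853, F1007. After flipping Y the toolpath is (211.003,104.850) → (195.011,143.458) → (156.403,159.450) → (117.795,143.458) → (101.803,104.850) → (117.795,66.242) → (156.403,50.250) → (195.011,66.242) → (211.003,104.850), returning to the start.

Shape 2 is a closed polygon drawn with `<polygon>`. Its stroke #000000 means cut at S853, F1007. After flipping Y the toolpath is (242.504,106.463) → (12.879,43.902) → (52.934,145.055) → (52.816,11.401) → (244.854,12.192) → (242.504,106.463), returning to the start.

Shape 3 is a open polyline drawn with `<path>`. Its stroke #000000 means cut at S853, F1007. After flipping Y the toolpath is (176.071,172.732) → (149.049,38.885) → (48.417,79.185).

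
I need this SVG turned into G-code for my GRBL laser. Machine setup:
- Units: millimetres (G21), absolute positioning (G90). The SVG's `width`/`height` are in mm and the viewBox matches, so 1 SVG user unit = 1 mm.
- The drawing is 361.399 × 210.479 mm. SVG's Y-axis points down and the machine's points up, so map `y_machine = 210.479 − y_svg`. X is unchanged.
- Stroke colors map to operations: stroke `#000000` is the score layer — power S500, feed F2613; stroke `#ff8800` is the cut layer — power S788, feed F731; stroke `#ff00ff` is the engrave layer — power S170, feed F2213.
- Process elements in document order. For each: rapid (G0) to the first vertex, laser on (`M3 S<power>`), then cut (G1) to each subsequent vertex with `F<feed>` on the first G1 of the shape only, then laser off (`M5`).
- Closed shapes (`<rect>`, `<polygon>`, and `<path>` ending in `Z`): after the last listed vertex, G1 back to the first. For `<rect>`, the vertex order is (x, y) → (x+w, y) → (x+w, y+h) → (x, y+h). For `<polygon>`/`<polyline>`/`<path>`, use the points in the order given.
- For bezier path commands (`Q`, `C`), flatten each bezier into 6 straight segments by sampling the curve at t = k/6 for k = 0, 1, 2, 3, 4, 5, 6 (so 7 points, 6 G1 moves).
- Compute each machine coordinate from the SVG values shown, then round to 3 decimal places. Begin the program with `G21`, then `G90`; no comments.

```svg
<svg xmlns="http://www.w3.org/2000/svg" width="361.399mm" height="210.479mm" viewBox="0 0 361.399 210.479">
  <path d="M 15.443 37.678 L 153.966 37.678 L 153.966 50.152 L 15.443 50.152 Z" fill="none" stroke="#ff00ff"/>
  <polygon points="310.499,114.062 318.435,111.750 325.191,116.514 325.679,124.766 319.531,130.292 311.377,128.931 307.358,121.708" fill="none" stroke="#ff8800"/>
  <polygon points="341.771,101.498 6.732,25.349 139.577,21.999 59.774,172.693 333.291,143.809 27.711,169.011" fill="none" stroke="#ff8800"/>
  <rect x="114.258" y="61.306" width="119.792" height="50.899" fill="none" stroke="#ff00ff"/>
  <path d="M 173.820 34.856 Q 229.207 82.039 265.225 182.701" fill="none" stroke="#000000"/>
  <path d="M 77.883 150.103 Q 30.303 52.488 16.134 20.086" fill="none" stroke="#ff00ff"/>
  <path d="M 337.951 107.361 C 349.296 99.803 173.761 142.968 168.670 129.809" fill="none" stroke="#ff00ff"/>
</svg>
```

viewBox `0 0 361.399 210.479` with mm width/height → 1 unit = 1 mm. Flip: y_m = 210.479 − y_svg.

**Shape 1** — `<path>` rectangle, stroke `#ff00ff` → engrave (S170, F2213). Machine vertices: (15.443,172.801) → (153.966,172.801) → (153.966,160.327) → (15.443,160.327) → (15.443,172.801). Closed: final G1 returns to the first vertex.

**Shape 2** — `<polygon>` regular polygon, stroke `#ff8800` → cut (S788, F731). Machine vertices: (310.499,96.417) → (318.435,98.729) → (325.191,93.965) → (325.679,85.713) → (319.531,80.187) → (311.377,81.548) → (307.358,88.771) → (310.499,96.417). Closed: final G1 returns to the first vertex.

**Shape 3** — `<polygon>` closed polygon, stroke `#ff8800` → cut (S788, F731). Machine vertices: (341.771,108.981) → (6.732,185.130) → (139.577,188.480) → (59.774,37.786) → (333.291,66.670) → (27.711,41.468) → (341.771,108.981). Closed: final G1 returns to the first vertex.

**Shape 4** — `<rect>` rectangle, stroke `#ff00ff` → engrave (S170, F2213). Machine vertices: (114.258,149.173) → (234.050,149.173) → (234.050,98.274) → (114.258,98.274) → (114.258,149.173). Closed: final G1 returns to the first vertex.

**Shape 5** — `<path>` quadratic bezier, stroke `#000000` → score (S500, F2613). Control points (SVG): P0=(173.820,34.856), P1=(229.207,82.039), P2=(265.225,182.701); sampled at t=k/6. Machine vertices: (173.820,175.623) → (191.744,158.410) → (208.593,138.226) → (224.365,115.070) → (239.061,88.944) → (252.681,59.846) → (265.225,27.778). Open path.

**Shape 6** — `<path>` quadratic bezier, stroke `#ff00ff` → engrave (S170, F2213). Control points (SVG): P0=(77.883,150.103), P1=(30.303,52.488), P2=(16.134,20.086); sampled at t=k/6. Machine vertices: (77.883,60.376) → (62.951,91.103) → (49.875,118.207) → (38.656,141.688) → (29.292,161.546) → (21.785,177.781) → (16.134,190.393). Open path.

**Shape 7** — `<path>` cubic bezier, stroke `#ff00ff` → engrave (S170, F2213). Control points (SVG): P0=(337.951,107.361), P1=(349.296,99.803), P2=(173.761,142.968), P3=(168.670,129.809); sampled at t=k/6. Machine vertices: (337.951,103.118) → (329.704,103.166) → (300.237,97.733) → (259.474,89.794) → (217.341,82.321) → (183.765,78.289) → (168.670,80.670). Open path.

G21
G90
G0 X15.443 Y172.801
M3 S170
G1 X153.966 Y172.801 F2213
G1 X153.966 Y160.327
G1 X15.443 Y160.327
G1 X15.443 Y172.801
M5
G0 X310.499 Y96.417
M3 S788
G1 X318.435 Y98.729 F731
G1 X325.191 Y93.965
G1 X325.679 Y85.713
G1 X319.531 Y80.187
G1 X311.377 Y81.548
G1 X307.358 Y88.771
G1 X310.499 Y96.417
M5
G0 X341.771 Y108.981
M3 S788
G1 X6.732 Y185.130 F731
G1 X139.577 Y188.480
G1 X59.774 Y37.786
G1 X333.291 Y66.670
G1 X27.711 Y41.468
G1 X341.771 Y108.981
M5
G0 X114.258 Y149.173
M3 S170
G1 X234.050 Y149.173 F2213
G1 X234.050 Y98.274
G1 X114.258 Y98.274
G1 X114.258 Y149.173
M5
G0 X173.820 Y175.623
M3 S500
G1 X191.744 Y158.410 F2613
G1 X208.593 Y138.226
G1 X224.365 Y115.070
G1 X239.061 Y88.944
G1 X252.681 Y59.846
G1 X265.225 Y27.778
M5
G0 X77.883 Y60.376
M3 S170
G1 X62.951 Y91.103 F2213
G1 X49.875 Y118.207
G1 X38.656 Y141.688
G1 X29.292 Y161.546
G1 X21.785 Y177.781
G1 X16.134 Y190.393
M5
G0 X337.951 Y103.118
M3 S170
G1 X329.704 Y103.166 F2213
G1 X300.237 Y97.733
G1 X259.474 Y89.794
G1 X217.341 Y82.321
G1 X183.765 Y78.289
G1 X168.670 Y80.670
M5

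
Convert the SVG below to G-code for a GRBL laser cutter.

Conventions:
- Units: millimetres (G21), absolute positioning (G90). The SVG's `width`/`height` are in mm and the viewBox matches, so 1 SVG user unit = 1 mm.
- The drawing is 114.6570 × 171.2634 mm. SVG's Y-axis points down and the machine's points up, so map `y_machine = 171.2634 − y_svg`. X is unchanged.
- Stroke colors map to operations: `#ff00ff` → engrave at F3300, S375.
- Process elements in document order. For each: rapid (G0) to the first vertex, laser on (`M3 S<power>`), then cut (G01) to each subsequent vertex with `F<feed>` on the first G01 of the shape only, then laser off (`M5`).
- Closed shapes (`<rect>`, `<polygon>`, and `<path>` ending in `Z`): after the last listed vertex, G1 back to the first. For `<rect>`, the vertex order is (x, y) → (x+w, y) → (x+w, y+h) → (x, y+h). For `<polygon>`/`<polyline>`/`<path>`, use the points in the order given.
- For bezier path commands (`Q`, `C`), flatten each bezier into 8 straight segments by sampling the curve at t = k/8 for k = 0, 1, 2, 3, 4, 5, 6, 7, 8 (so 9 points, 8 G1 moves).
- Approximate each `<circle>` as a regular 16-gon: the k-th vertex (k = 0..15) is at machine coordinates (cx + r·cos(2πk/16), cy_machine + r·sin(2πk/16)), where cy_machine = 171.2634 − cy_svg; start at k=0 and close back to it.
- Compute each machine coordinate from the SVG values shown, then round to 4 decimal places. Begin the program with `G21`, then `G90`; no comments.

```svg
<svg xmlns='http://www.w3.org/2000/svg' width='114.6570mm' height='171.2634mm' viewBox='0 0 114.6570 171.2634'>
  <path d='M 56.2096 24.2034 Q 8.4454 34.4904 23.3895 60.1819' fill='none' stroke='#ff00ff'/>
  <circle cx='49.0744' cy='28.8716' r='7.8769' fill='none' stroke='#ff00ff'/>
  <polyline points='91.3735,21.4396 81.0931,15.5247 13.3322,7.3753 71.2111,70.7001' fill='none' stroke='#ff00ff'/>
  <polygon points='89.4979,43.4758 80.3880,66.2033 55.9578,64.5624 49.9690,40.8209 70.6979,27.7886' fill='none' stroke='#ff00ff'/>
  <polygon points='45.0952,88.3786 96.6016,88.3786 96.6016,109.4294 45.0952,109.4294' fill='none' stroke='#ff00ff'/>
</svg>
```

1 u = 1 mm; y_m = 171.2634 − y.

[1] `<path>` quadratic bezier, #ff00ff→engrave S375 F3300: (56.2096,147.0600) → (45.2484,144.2476) → (36.2468,140.9537) → (29.2048,137.1785) → (24.1225,132.9219) → (20.9998,128.1839) → (19.8367,122.9645) → (20.6333,117.2637) → (23.3895,111.0815)

[2] `<circle>` circle, #ff00ff→engrave S375 F3300: (56.9513,142.3918) → (56.3517,145.4062) → (54.6442,147.9616) → (52.0888,149.6691) → (49.0744,150.2687) → (46.0600,149.6691) → (43.5046,147.9616) → (41.7971,145.4062) → (41.1975,142.3918) → (41.7971,139.3774) → (43.5046,136.8220) → (46.0600,135.1145) → (49.0744,134.5149) → (52.0888,135.1145) → (54.6442,136.8220) → (56.3517,139.3774) → (56.9513,142.3918) (closed)

[3] `<polyline>` open polyline, #ff00ff→engrave S375 F3300: (91.3735,149.8238) → (81.0931,155.7387) → (13.3322,163.8881) → (71.2111,100.5633)

[4] `<polygon>` regular polygon, #ff00ff→engrave S375 F3300: (89.4979,127.7876) → (80.3880,105.0601) → (55.9578,106.7010) → (49.9690,130.4425) → (70.6979,143.4748) → (89.4979,127.7876) (closed)

[5] `<polygon>` rectangle, #ff00ff→engrave S375 F3300: (45.0952,82.8848) → (96.6016,82.8848) → (96.6016,61.8340) → (45.0952,61.8340) → (45.0952,82.8848) (closed)

G21
G90
G0 X56.2096 Y147.0600
M3 S375
G01 X45.2484 Y144.2476 F3300
G01 X36.2468 Y140.9537
G01 X29.2048 Y137.1785
G01 X24.1225 Y132.9219
G01 X20.9998 Y128.1839
G01 X19.8367 Y122.9645
G01 X20.6333 Y117.2637
G01 X23.3895 Y111.0815
M5
G0 X56.9513 Y142.3918
M3 S375
G01 X56.3517 Y145.4062 F3300
G01 X54.6442 Y147.9616
G01 X52.0888 Y149.6691
G01 X49.0744 Y150.2687
G01 X46.0600 Y149.6691
G01 X43.5046 Y147.9616
G01 X41.7971 Y145.4062
G01 X41.1975 Y142.3918
G01 X41.7971 Y139.3774
G01 X43.5046 Y136.8220
G01 X46.0600 Y135.1145
G01 X49.0744 Y134.5149
G01 X52.0888 Y135.1145
G01 X54.6442 Y136.8220
G01 X56.3517 Y139.3774
G01 X56.9513 Y142.3918
M5
G0 X91.3735 Y149.8238
M3 S375
G01 X81.0931 Y155.7387 F3300
G01 X13.3322 Y163.8881
G01 X71.2111 Y100.5633
M5
G0 X89.4979 Y127.7876
M3 S375
G01 X80.3880 Y105.0601 F3300
G01 X55.9578 Y106.7010
G01 X49.9690 Y130.4425
G01 X70.6979 Y143.4748
G01 X89.4979 Y127.7876
M5
G0 X45.0952 Y82.8848
M3 S375
G01 X96.6016 Y82.8848 F3300
G01 X96.6016 Y61.8340
G01 X45.0952 Y61.8340
G01 X45.0952 Y82.8848
M5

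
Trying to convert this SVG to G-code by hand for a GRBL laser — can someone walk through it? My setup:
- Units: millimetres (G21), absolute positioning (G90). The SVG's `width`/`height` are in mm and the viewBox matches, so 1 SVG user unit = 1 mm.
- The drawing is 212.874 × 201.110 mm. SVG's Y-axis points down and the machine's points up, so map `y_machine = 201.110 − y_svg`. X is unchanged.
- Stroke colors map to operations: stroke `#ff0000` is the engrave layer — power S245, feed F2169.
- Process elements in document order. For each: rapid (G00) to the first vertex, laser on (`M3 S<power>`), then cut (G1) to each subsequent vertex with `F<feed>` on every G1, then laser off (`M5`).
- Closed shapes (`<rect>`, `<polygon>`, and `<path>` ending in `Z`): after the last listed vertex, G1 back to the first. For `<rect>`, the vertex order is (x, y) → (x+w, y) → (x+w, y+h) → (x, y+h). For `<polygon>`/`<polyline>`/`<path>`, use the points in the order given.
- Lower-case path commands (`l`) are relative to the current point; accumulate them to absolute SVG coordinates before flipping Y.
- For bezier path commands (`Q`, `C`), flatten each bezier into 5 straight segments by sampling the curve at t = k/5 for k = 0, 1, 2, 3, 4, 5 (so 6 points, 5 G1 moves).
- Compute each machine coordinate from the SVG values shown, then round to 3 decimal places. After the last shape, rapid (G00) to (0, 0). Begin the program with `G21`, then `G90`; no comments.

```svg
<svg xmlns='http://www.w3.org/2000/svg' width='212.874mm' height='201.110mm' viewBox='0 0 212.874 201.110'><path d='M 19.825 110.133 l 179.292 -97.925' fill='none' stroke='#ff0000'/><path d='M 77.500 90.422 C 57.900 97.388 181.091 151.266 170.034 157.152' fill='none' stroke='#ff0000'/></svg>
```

1 u = 1 mm; y_m = 201.110 − y.

[1] `<path>` line segment, #ff0000→engrave S245 F2169: (19.825,90.977) → (199.117,188.902)

[2] `<path>` cubic bezier, #ff0000→engrave S245 F2169: (77.500,110.688) → (80.659,101.638) → (104.789,85.885) → (136.594,67.984) → (162.775,52.489) → (170.034,43.958)

G21
G90
G00 X19.825 Y90.977
M3 S245
G1 X199.117 Y188.902 F2169
M5
G00 X77.500 Y110.688
M3 S245
G1 X80.659 Y101.638 F2169
G1 X104.789 Y85.885 F2169
G1 X136.594 Y67.984 F2169
G1 X162.775 Y52.489 F2169
G1 X170.034 Y43.958 F2169
M5
G00 X0.000 Y0.000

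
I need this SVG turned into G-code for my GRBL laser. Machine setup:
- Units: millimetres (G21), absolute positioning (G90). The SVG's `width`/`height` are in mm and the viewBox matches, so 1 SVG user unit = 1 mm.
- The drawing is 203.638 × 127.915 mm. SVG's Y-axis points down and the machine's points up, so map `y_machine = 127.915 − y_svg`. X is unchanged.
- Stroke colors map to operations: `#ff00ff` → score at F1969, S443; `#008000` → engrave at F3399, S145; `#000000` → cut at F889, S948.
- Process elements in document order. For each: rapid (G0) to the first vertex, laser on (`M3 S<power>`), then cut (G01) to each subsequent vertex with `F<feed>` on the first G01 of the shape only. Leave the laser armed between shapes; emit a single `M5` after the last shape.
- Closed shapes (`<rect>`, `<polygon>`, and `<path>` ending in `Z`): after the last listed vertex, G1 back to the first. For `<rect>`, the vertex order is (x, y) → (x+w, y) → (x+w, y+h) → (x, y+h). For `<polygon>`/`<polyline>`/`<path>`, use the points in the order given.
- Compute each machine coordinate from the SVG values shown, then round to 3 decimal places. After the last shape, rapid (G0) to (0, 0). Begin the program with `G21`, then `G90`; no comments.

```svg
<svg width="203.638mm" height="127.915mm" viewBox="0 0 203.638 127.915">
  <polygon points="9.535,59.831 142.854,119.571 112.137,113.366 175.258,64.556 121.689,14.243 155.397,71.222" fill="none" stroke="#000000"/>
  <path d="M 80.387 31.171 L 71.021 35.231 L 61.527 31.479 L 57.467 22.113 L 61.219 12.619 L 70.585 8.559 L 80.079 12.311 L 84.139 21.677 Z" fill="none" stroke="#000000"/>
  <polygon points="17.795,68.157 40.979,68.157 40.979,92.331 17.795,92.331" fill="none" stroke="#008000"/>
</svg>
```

Since the viewBox matches the mm dimensions, user units are millimetres directly. The only transform is the Y-flip y_m = 127.915 − y_svg.

Shape 1 is a closed polygon drawn with `<polygon>`. Its stroke #000000 means cut at S948, F889. After flipping Y the toolpath is (9.535,68.084) → (142.854,8.344) → (112.137,14.549) → (175.258,63.359) → (121.689,113.672) → (155.397,56.693) → (9.535,68.084), returning to the start.

Shape 2 is a regular polygon drawn with `<path>`. Its stroke #000000 means cut at S948, F889. After flipping Y the toolpath is (80.387,96.744) → (71.021,92.684) → (61.527,96.436) → (57.467,105.802) → (61.219,115.296) → (70.585,119.356) → (80.079,115.604) → (84.139,106.238) → (80.387,96.744), returning to the start.

Shape 3 is a rectangle drawn with `<polygon>`. Its stroke #008000 means engrave at S145, F3399. After flipping Y the toolpath is (17.795,59.758) → (40.979,59.758) → (40.979,35.584) → (17.795,35.584) → (17.795,59.758), returning to the start.

G21
G90
G0 X9.535 Y68.084
M3 S948
G01 X142.854 Y8.344 F889
G01 X112.137 Y14.549
G01 X175.258 Y63.359
G01 X121.689 Y113.672
G01 X155.397 Y56.693
G01 X9.535 Y68.084
G0 X80.387 Y96.744
M3 S948
G01 X71.021 Y92.684 F889
G01 X61.527 Y96.436
G01 X57.467 Y105.802
G01 X61.219 Y115.296
G01 X70.585 Y119.356
G01 X80.079 Y115.604
G01 X84.139 Y106.238
G01 X80.387 Y96.744
G0 X17.795 Y59.758
M3 S145
G01 X40.979 Y59.758 F3399
G01 X40.979 Y35.584
G01 X17.795 Y35.584
G01 X17.795 Y59.758
M5
G0 X0.000 Y0.000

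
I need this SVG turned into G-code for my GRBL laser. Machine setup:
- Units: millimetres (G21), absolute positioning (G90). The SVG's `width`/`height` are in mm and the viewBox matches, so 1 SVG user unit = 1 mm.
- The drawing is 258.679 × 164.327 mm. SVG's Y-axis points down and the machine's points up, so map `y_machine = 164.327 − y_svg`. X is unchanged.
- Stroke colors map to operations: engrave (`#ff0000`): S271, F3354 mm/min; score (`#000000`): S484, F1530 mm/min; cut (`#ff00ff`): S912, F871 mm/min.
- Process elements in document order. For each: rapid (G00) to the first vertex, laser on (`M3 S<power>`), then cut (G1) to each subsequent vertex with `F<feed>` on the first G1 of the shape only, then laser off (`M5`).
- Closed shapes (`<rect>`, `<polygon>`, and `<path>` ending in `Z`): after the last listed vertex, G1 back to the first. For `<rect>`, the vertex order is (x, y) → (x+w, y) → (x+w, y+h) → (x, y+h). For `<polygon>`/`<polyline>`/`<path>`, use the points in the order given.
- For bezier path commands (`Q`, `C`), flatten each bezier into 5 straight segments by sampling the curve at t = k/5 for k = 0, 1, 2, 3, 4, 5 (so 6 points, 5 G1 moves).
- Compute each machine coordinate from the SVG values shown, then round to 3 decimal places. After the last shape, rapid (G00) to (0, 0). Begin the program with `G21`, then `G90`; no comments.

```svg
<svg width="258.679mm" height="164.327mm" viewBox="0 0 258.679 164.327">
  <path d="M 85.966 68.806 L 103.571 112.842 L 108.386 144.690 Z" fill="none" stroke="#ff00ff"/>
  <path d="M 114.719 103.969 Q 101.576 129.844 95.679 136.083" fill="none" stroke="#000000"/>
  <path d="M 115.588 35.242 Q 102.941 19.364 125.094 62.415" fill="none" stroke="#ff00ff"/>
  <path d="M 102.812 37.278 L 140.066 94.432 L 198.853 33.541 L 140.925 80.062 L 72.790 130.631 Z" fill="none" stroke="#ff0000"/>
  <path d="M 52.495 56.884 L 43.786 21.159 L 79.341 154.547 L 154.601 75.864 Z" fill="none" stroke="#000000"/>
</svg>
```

G21
G90
G00 X85.966 Y95.521
M3 S912
G1 X103.571 Y51.485 F871
G1 X108.386 Y19.637
G1 X85.966 Y95.521
M5
G00 X114.719 Y60.358
M3 S484
G1 X109.752 Y50.793 F1530
G1 X105.364 Y42.800
G1 X101.556 Y36.377
G1 X98.328 Y31.525
G1 X95.679 Y28.244
M5
G00 X115.588 Y129.085
M3 S912
G1 X111.921 Y133.079 F871
G1 X111.038 Y132.359
G1 X112.940 Y126.924
G1 X117.625 Y116.775
G1 X125.094 Y101.912
M5
G00 X102.812 Y127.049
M3 S271
G1 X140.066 Y69.895 F3354
G1 X198.853 Y130.786
G1 X140.925 Y84.265
G1 X72.790 Y33.696
G1 X102.812 Y127.049
M5
G00 X52.495 Y107.443
M3 S484
G1 X43.786 Y143.168 F1530
G1 X79.341 Y9.780
G1 X154.601 Y88.463
G1 X52.495 Y107.443
M5
G00 X0.000 Y0.000

1 u = 1 mm; y_m = 164.327 − y.

[1] `<path>` closed polygon, #ff00ff→cut S912 F871: (85.966,95.521) → (103.571,51.485) → (108.386,19.637) → (85.966,95.521) (closed)

[2] `<path>` quadratic bezier, #000000→score S484 F1530: (114.719,60.358) → (109.752,50.793) → (105.364,42.800) → (101.556,36.377) → (98.328,31.525) → (95.679,28.244)

[3] `<path>` quadratic bezier, #ff00ff→cut S912 F871: (115.588,129.085) → (111.921,133.079) → (111.038,132.359) → (112.940,126.924) → (117.625,116.775) → (125.094,101.912)

[4] `<path>` closed polygon, #ff0000→engrave S271 F3354: (102.812,127.049) → (140.066,69.895) → (198.853,130.786) → (140.925,84.265) → (72.790,33.696) → (102.812,127.049) (closed)

[5] `<path>` closed polygon, #000000→score S484 F1530: (52.495,107.443) → (43.786,143.168) → (79.341,9.780) → (154.601,88.463) → (52.495,107.443) (closed)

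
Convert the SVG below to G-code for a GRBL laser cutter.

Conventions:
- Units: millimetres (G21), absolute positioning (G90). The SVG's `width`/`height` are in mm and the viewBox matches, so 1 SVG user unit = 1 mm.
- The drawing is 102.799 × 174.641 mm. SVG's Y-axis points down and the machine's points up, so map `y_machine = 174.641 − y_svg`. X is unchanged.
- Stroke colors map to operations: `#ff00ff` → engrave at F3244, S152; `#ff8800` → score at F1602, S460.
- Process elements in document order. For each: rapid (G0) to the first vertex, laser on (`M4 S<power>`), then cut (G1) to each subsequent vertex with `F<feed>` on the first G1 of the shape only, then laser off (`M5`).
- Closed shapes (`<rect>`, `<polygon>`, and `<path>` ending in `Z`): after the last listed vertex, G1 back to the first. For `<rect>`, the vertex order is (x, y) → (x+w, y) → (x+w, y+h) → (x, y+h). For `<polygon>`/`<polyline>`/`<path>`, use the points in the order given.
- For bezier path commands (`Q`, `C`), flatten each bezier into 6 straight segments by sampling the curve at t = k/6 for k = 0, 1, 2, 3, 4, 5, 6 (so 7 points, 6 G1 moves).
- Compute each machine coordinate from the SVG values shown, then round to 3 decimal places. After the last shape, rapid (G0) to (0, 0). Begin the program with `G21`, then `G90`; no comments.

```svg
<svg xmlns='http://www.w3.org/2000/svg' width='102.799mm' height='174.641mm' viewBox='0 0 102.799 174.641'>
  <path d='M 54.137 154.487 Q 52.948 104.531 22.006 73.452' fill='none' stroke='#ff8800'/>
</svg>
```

viewBox `0 0 102.799 174.641` with mm width/height → 1 unit = 1 mm. Flip: y_m = 174.641 − y_svg.

**Shape 1** — `<path>` quadratic bezier, stroke `#ff8800` → score (S460, F1602). Control points (SVG): P0=(54.137,154.487), P1=(52.948,104.531), P2=(22.006,73.452); sampled at t=k/6. Machine vertices: (54.137,20.154) → (52.914,36.282) → (50.038,51.361) → (45.510,65.391) → (39.328,78.372) → (31.494,90.305) → (22.006,101.189). Open path.

G21
G90
G0 X54.137 Y20.154
M4 S460
G1 X52.914 Y36.282 F1602
G1 X50.038 Y51.361
G1 X45.510 Y65.391
G1 X39.328 Y78.372
G1 X31.494 Y90.305
G1 X22.006 Y101.189
M5
G0 X0.000 Y0.000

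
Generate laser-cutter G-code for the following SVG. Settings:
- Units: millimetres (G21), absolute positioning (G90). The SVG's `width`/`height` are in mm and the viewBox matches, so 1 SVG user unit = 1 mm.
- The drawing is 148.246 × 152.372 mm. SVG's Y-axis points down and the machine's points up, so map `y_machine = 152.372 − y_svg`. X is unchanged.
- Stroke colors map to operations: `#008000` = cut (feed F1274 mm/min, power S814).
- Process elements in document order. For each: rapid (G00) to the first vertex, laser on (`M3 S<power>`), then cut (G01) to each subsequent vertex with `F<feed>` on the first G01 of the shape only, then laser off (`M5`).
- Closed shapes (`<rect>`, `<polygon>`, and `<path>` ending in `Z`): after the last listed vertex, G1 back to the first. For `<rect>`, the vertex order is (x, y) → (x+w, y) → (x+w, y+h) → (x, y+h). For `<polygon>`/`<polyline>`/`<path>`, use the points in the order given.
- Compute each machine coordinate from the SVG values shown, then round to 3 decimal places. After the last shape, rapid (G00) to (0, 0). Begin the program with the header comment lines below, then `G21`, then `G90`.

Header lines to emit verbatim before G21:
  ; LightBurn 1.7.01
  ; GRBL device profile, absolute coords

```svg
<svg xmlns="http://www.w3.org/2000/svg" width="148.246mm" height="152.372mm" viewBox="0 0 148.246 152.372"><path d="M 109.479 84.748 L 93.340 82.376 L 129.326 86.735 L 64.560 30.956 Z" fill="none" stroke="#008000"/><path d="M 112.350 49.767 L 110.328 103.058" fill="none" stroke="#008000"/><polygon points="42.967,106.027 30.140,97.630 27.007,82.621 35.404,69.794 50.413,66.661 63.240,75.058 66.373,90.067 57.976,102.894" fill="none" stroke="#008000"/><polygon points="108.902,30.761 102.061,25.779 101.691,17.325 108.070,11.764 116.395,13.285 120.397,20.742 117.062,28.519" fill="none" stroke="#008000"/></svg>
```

; LightBurn 1.7.01
; GRBL device profile, absolute coords
G21
G90
G00 X109.479 Y67.624
M3 S814
G01 X93.340 Y69.996 F1274
G01 X129.326 Y65.637
G01 X64.560 Y121.416
G01 X109.479 Y67.624
M5
G00 X112.350 Y102.605
M3 S814
G01 X110.328 Y49.314 F1274
M5
G00 X42.967 Y46.345
M3 S814
G01 X30.140 Y54.742 F1274
G01 X27.007 Y69.751
G01 X35.404 Y82.578
G01 X50.413 Y85.711
G01 X63.240 Y77.314
G01 X66.373 Y62.305
G01 X57.976 Y49.478
G01 X42.967 Y46.345
M5
G00 X108.902 Y121.611
M3 S814
G01 X102.061 Y126.593 F1274
G01 X101.691 Y135.047
G01 X108.070 Y140.608
G01 X116.395 Y139.087
G01 X120.397 Y131.630
G01 X117.062 Y123.853
G01 X108.902 Y121.611
M5
G00 X0.000 Y0.000

viewBox `0 0 148.246 152.372` with mm width/height → 1 unit = 1 mm. Flip: y_m = 152.372 − y_svg.

**Shape 1** — `<path>` closed polygon, stroke `#008000` → cut (S814, F1274). Machine vertices: (109.479,67.624) → (93.340,69.996) → (129.326,65.637) → (64.560,121.416) → (109.479,67.624). Closed: final G1 returns to the first vertex.

**Shape 2** — `<path>` line segment, stroke `#008000` → cut (S814, F1274). Machine vertices: (112.350,102.605) → (110.328,49.314). Open path.

**Shape 3** — `<polygon>` regular polygon, stroke `#008000` → cut (S814, F1274). Machine vertices: (42.967,46.345) → (30.140,54.742) → (27.007,69.751) → (35.404,82.578) → (50.413,85.711) → (63.240,77.314) → (66.373,62.305) → (57.976,49.478) → (42.967,46.345). Closed: final G1 returns to the first vertex.

**Shape 4** — `<polygon>` regular polygon, stroke `#008000` → cut (S814, F1274). Machine vertices: (108.902,121.611) → (102.061,126.593) → (101.691,135.047) → (108.070,140.608) → (116.395,139.087) → (120.397,131.630) → (117.062,123.853) → (108.902,121.611). Closed: final G1 returns to the first vertex.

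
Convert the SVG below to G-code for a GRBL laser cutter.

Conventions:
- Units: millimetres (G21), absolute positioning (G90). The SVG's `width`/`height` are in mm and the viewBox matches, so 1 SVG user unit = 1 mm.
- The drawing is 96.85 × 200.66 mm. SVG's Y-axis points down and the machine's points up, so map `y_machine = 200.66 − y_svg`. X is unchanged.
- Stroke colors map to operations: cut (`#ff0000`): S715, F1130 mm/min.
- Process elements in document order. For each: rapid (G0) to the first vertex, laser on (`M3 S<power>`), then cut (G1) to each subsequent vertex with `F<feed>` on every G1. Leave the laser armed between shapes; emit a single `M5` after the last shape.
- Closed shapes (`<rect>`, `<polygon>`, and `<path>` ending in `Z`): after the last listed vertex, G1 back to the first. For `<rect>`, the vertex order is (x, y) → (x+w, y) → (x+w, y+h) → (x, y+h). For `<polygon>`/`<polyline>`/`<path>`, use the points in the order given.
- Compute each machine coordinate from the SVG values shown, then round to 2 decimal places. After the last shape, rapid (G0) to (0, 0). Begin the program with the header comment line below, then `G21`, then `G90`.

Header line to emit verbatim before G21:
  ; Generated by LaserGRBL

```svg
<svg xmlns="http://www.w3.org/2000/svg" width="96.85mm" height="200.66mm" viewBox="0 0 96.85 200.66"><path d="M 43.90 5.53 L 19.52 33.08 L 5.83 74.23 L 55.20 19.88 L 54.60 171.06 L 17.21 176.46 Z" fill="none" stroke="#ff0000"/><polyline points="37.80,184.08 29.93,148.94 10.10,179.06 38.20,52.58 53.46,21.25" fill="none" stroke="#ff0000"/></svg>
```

; Generated by LaserGRBL
G21
G90
G0 X43.90 Y195.13
M3 S715
G1 X19.52 Y167.58 F1130
G1 X5.83 Y126.43 F1130
G1 X55.20 Y180.78 F1130
G1 X54.60 Y29.60 F1130
G1 X17.21 Y24.20 F1130
G1 X43.90 Y195.13 F1130
G0 X37.80 Y16.58
M3 S715
G1 X29.93 Y51.72 F1130
G1 X10.10 Y21.60 F1130
G1 X38.20 Y148.08 F1130
G1 X53.46 Y179.41 F1130
M5
G0 X0.00 Y0.00

viewBox `0 0 96.85 200.66` with mm width/height → 1 unit = 1 mm. Flip: y_m = 200.66 − y_svg.

**Shape 1** — `<path>` closed polygon, stroke `#ff0000` → cut (S715, F1130). Machine vertices: (43.90,195.13) → (19.52,167.58) → (5.83,126.43) → (55.20,180.78) → (54.60,29.60) → (17.21,24.20) → (43.90,195.13). Closed: final G1 returns to the first vertex.

**Shape 2** — `<polyline>` open polyline, stroke `#ff0000` → cut (S715, F1130). Machine vertices: (37.80,16.58) → (29.93,51.72) → (10.10,21.60) → (38.20,148.08) → (53.46,179.41). Open path.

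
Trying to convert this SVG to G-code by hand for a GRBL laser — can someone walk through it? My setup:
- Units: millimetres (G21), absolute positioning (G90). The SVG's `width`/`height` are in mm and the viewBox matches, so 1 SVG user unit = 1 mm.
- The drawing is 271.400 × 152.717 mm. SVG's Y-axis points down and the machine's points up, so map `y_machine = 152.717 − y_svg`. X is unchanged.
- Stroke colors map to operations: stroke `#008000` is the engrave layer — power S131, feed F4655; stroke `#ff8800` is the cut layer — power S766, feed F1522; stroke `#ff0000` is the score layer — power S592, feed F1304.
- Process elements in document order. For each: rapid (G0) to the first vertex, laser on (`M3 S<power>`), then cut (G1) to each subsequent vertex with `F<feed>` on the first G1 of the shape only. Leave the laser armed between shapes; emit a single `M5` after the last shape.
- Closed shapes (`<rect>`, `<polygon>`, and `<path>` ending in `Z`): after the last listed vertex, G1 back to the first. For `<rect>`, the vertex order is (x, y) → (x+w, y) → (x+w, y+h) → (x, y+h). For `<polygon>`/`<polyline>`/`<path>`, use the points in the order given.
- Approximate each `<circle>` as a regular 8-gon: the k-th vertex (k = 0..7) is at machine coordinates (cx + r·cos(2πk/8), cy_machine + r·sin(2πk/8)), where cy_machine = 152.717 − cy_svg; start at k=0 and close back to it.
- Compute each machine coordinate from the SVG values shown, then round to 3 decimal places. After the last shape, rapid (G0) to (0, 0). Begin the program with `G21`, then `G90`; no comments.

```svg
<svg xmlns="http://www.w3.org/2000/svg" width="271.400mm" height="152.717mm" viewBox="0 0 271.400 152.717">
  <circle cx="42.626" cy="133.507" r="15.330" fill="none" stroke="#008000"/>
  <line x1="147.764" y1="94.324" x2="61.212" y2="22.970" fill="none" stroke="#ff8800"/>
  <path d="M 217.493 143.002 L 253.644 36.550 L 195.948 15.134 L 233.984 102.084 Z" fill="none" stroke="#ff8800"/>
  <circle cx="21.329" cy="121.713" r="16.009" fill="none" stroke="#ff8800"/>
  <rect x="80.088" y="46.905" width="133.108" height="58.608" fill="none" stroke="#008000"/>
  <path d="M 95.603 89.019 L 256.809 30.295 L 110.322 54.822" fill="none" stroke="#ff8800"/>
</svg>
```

G21
G90
G0 X57.956 Y19.210
M3 S131
G1 X53.466 Y30.050 F4655
G1 X42.626 Y34.540
G1 X31.786 Y30.050
G1 X27.296 Y19.210
G1 X31.786 Y8.370
G1 X42.626 Y3.880
G1 X53.466 Y8.370
G1 X57.956 Y19.210
G0 X147.764 Y58.393
M3 S766
G1 X61.212 Y129.747 F1522
G0 X217.493 Y9.715
M3 S766
G1 X253.644 Y116.167 F1522
G1 X195.948 Y137.583
G1 X233.984 Y50.633
G1 X217.493 Y9.715
G0 X37.338 Y31.004
M3 S766
G1 X32.649 Y42.324 F1522
G1 X21.329 Y47.013
G1 X10.009 Y42.324
G1 X5.320 Y31.004
G1 X10.009 Y19.684
G1 X21.329 Y14.995
G1 X32.649 Y19.684
G1 X37.338 Y31.004
G0 X80.088 Y105.812
M3 S131
G1 X213.196 Y105.812 F4655
G1 X213.196 Y47.204
G1 X80.088 Y47.204
G1 X80.088 Y105.812
G0 X95.603 Y63.698
M3 S766
G1 X256.809 Y122.422 F1522
G1 X110.322 Y97.895
M5
G0 X0.000 Y0.000

Since the viewBox matches the mm dimensions, user units are millimetres directly. The only transform is the Y-flip y_m = 152.717 − y_svg.

Shape 1 is a circle drawn with `<circle>`. Its stroke #008000 means engrave at S131, F4655. After flipping Y the toolpath is (57.956,19.210) → (53.466,30.050) → (42.626,34.540) → (31.786,30.050) → (27.296,19.210) → (31.786,8.370) → (42.626,3.880) → (53.466,8.370) → (57.956,19.210), returning to the start.

Shape 2 is a line segment drawn with `<line>`. Its stroke #ff8800 means cut at S766, F1522. After flipping Y the toolpath is (147.764,58.393) → (61.212,129.747).

Shape 3 is a closed polygon drawn with `<path>`. Its stroke #ff8800 means cut at S766, F1522. After flipping Y the toolpath is (217.493,9.715) → (253.644,116.167) → (195.948,137.583) → (233.984,50.633) → (217.493,9.715), returning to the start.

Shape 4 is a circle drawn with `<circle>`. Its stroke #ff8800 means cut at S766, F1522. After flipping Y the toolpath is (37.338,31.004) → (32.649,42.324) → (21.329,47.013) → (10.009,42.324) → (5.320,31.004) → (10.009,19.684) → (21.329,14.995) → (32.649,19.684) → (37.338,31.004), returning to the start.

Shape 5 is a rectangle drawn with `<rect>`. Its stroke #008000 means engrave at S131, F4655. After flipping Y the toolpath is (80.088,105.812) → (213.196,105.812) → (213.196,47.204) → (80.088,47.204) → (80.088,105.812), returning to the start.

Shape 6 is a open polyline drawn with `<path>`. Its stroke #ff8800 means cut at S766, F1522. After flipping Y the toolpath is (95.603,63.698) → (256.809,122.422) → (110.322,97.895).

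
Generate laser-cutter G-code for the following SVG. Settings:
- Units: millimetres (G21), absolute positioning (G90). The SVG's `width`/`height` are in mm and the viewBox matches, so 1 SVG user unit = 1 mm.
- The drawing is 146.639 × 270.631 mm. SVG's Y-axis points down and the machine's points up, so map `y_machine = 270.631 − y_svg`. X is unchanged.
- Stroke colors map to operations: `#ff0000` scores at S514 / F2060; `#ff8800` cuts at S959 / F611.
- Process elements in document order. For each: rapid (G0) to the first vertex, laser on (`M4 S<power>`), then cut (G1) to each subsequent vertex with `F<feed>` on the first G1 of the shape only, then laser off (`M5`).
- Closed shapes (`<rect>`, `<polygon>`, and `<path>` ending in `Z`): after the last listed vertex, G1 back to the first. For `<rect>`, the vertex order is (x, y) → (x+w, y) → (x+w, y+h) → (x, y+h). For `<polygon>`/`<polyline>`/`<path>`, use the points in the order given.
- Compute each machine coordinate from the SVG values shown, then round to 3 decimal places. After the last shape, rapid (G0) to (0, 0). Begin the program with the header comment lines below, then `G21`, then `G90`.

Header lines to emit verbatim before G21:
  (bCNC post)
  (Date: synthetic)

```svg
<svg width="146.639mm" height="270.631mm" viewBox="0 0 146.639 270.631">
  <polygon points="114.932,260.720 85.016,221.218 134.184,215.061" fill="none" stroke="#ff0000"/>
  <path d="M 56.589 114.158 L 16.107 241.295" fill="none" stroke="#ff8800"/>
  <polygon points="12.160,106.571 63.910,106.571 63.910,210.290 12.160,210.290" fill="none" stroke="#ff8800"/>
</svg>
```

(bCNC post)
(Date: synthetic)
G21
G90
G0 X114.932 Y9.911
M4 S514
G1 X85.016 Y49.413 F2060
G1 X134.184 Y55.570
G1 X114.932 Y9.911
M5
G0 X56.589 Y156.473
M4 S959
G1 X16.107 Y29.336 F611
M5
G0 X12.160 Y164.060
M4 S959
G1 X63.910 Y164.060 F611
G1 X63.910 Y60.341
G1 X12.160 Y60.341
G1 X12.160 Y164.060
M5
G0 X0.000 Y0.000

viewBox `0 0 146.639 270.631` with mm width/height → 1 unit = 1 mm. Flip: y_m = 270.631 − y_svg.

**Shape 1** — `<polygon>` regular polygon, stroke `#ff0000` → score (S514, F2060). Machine vertices: (114.932,9.911) → (85.016,49.413) → (134.184,55.570) → (114.932,9.911). Closed: final G1 returns to the first vertex.

**Shape 2** — `<path>` line segment, stroke `#ff8800` → cut (S959, F611). Machine vertices: (56.589,156.473) → (16.107,29.336). Open path.

**Shape 3** — `<polygon>` rectangle, stroke `#ff8800` → cut (S959, F611). Machine vertices: (12.160,164.060) → (63.910,164.060) → (63.910,60.341) → (12.160,60.341) → (12.160,164.060). Closed: final G1 returns to the first vertex.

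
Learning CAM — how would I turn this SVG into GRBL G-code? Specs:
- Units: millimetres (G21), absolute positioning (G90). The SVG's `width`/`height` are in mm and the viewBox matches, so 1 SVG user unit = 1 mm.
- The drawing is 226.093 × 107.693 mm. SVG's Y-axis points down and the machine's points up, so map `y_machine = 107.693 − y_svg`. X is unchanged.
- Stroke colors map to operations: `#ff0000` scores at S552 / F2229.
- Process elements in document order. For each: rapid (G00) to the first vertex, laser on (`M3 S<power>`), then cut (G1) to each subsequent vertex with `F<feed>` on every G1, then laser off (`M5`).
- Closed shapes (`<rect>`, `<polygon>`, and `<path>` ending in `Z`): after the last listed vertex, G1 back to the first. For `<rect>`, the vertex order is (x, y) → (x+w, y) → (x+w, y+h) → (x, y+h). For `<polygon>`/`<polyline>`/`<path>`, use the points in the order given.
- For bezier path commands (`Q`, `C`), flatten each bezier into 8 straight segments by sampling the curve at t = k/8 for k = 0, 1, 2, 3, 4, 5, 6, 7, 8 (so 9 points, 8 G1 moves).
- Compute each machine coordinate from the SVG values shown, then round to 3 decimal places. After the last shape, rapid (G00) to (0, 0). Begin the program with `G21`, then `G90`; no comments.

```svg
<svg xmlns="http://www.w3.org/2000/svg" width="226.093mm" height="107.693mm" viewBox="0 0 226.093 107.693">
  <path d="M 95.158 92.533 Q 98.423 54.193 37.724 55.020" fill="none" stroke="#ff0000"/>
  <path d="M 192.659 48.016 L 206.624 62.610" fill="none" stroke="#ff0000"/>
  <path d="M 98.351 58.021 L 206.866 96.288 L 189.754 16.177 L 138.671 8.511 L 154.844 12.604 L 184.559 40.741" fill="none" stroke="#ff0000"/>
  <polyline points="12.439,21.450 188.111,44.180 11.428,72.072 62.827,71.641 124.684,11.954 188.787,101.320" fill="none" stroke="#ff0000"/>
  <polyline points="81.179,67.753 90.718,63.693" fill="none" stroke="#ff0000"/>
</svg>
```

G21
G90
G00 X95.158 Y15.160
M3 S552
G1 X94.975 Y24.133 F2229
G1 X92.793 Y31.882 F2229
G1 X88.612 Y38.407 F2229
G1 X82.432 Y43.708 F2229
G1 X74.253 Y47.785 F2229
G1 X64.076 Y50.639 F2229
G1 X51.899 Y52.268 F2229
G1 X37.724 Y52.673 F2229
M5
G00 X192.659 Y59.677
M3 S552
G1 X206.624 Y45.083 F2229
M5
G00 X98.351 Y49.672
M3 S552
G1 X206.866 Y11.405 F2229
G1 X189.754 Y91.516 F2229
G1 X138.671 Y99.182 F2229
G1 X154.844 Y95.089 F2229
G1 X184.559 Y66.952 F2229
M5
G00 X12.439 Y86.243
M3 S552
G1 X188.111 Y63.513 F2229
G1 X11.428 Y35.621 F2229
G1 X62.827 Y36.052 F2229
G1 X124.684 Y95.739 F2229
G1 X188.787 Y6.373 F2229
M5
G00 X81.179 Y39.940
M3 S552
G1 X90.718 Y44.000 F2229
M5
G00 X0.000 Y0.000

1 u = 1 mm; y_m = 107.693 − y.

[1] `<path>` quadratic bezier, #ff0000→score S552 F2229: (95.158,15.160) → (94.975,24.133) → (92.793,31.882) → (88.612,38.407) → (82.432,43.708) → (74.253,47.785) → (64.076,50.639) → (51.899,52.268) → (37.724,52.673)

[2] `<path>` line segment, #ff0000→score S552 F2229: (192.659,59.677) → (206.624,45.083)

[3] `<path>` open polyline, #ff0000→score S552 F2229: (98.351,49.672) → (206.866,11.405) → (189.754,91.516) → (138.671,99.182) → (154.844,95.089) → (184.559,66.952)

[4] `<polyline>` open polyline, #ff0000→score S552 F2229: (12.439,86.243) → (188.111,63.513) → (11.428,35.621) → (62.827,36.052) → (124.684,95.739) → (188.787,6.373)

[5] `<polyline>` line segment, #ff0000→score S552 F2229: (81.179,39.940) → (90.718,44.000)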